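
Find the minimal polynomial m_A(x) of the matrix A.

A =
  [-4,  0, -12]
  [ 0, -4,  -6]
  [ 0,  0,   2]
x^2 + 2*x - 8

The characteristic polynomial is χ_A(x) = (x - 2)*(x + 4)^2, so the eigenvalues are known. The minimal polynomial is
  m_A(x) = Π_λ (x − λ)^{k_λ}
where k_λ is the size of the *largest* Jordan block for λ (equivalently, the smallest k with (A − λI)^k v = 0 for every generalised eigenvector v of λ).

  λ = -4: largest Jordan block has size 1, contributing (x + 4)
  λ = 2: largest Jordan block has size 1, contributing (x − 2)

So m_A(x) = (x - 2)*(x + 4) = x^2 + 2*x - 8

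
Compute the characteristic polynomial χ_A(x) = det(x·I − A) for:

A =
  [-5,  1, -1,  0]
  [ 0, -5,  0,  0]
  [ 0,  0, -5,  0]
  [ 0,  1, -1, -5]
x^4 + 20*x^3 + 150*x^2 + 500*x + 625

Expanding det(x·I − A) (e.g. by cofactor expansion or by noting that A is similar to its Jordan form J, which has the same characteristic polynomial as A) gives
  χ_A(x) = x^4 + 20*x^3 + 150*x^2 + 500*x + 625
which factors as (x + 5)^4. The eigenvalues (with algebraic multiplicities) are λ = -5 with multiplicity 4.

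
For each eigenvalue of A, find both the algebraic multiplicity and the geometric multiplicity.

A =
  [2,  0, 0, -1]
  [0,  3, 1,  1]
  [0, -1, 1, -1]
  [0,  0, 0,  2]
λ = 2: alg = 4, geom = 2

Step 1 — factor the characteristic polynomial to read off the algebraic multiplicities:
  χ_A(x) = (x - 2)^4

Step 2 — compute geometric multiplicities via the rank-nullity identity g(λ) = n − rank(A − λI):
  rank(A − (2)·I) = 2, so dim ker(A − (2)·I) = n − 2 = 2

Summary:
  λ = 2: algebraic multiplicity = 4, geometric multiplicity = 2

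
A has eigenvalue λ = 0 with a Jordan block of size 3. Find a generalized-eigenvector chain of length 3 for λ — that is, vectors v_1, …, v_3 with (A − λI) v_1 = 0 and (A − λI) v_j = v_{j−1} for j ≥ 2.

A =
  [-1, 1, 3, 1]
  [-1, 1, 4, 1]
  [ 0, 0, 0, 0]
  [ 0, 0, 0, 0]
A Jordan chain for λ = 0 of length 3:
v_1 = (1, 1, 0, 0)ᵀ
v_2 = (3, 4, 0, 0)ᵀ
v_3 = (0, 0, 1, 0)ᵀ

Let N = A − (0)·I. We want v_3 with N^3 v_3 = 0 but N^2 v_3 ≠ 0; then v_{j-1} := N · v_j for j = 3, …, 2.

Pick v_3 = (0, 0, 1, 0)ᵀ.
Then v_2 = N · v_3 = (3, 4, 0, 0)ᵀ.
Then v_1 = N · v_2 = (1, 1, 0, 0)ᵀ.

Sanity check: (A − (0)·I) v_1 = (0, 0, 0, 0)ᵀ = 0. ✓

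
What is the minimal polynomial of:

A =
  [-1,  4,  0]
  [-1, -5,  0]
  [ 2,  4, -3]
x^2 + 6*x + 9

The characteristic polynomial is χ_A(x) = (x + 3)^3, so the eigenvalues are known. The minimal polynomial is
  m_A(x) = Π_λ (x − λ)^{k_λ}
where k_λ is the size of the *largest* Jordan block for λ (equivalently, the smallest k with (A − λI)^k v = 0 for every generalised eigenvector v of λ).

  λ = -3: largest Jordan block has size 2, contributing (x + 3)^2

So m_A(x) = (x + 3)^2 = x^2 + 6*x + 9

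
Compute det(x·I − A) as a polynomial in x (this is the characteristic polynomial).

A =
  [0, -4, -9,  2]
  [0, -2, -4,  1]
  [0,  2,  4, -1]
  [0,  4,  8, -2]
x^4

Expanding det(x·I − A) (e.g. by cofactor expansion or by noting that A is similar to its Jordan form J, which has the same characteristic polynomial as A) gives
  χ_A(x) = x^4
which factors as x^4. The eigenvalues (with algebraic multiplicities) are λ = 0 with multiplicity 4.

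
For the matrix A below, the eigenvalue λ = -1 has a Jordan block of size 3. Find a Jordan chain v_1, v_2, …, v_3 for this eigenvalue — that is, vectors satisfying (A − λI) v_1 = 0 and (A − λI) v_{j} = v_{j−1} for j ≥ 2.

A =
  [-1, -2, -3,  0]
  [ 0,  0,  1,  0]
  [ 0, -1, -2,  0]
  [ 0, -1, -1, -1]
A Jordan chain for λ = -1 of length 3:
v_1 = (1, 0, 0, 0)ᵀ
v_2 = (-2, 1, -1, -1)ᵀ
v_3 = (0, 1, 0, 0)ᵀ

Let N = A − (-1)·I. We want v_3 with N^3 v_3 = 0 but N^2 v_3 ≠ 0; then v_{j-1} := N · v_j for j = 3, …, 2.

Pick v_3 = (0, 1, 0, 0)ᵀ.
Then v_2 = N · v_3 = (-2, 1, -1, -1)ᵀ.
Then v_1 = N · v_2 = (1, 0, 0, 0)ᵀ.

Sanity check: (A − (-1)·I) v_1 = (0, 0, 0, 0)ᵀ = 0. ✓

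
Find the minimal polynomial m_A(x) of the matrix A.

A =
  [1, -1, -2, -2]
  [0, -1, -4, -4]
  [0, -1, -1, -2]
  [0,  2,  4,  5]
x^2 - 2*x + 1

The characteristic polynomial is χ_A(x) = (x - 1)^4, so the eigenvalues are known. The minimal polynomial is
  m_A(x) = Π_λ (x − λ)^{k_λ}
where k_λ is the size of the *largest* Jordan block for λ (equivalently, the smallest k with (A − λI)^k v = 0 for every generalised eigenvector v of λ).

  λ = 1: largest Jordan block has size 2, contributing (x − 1)^2

So m_A(x) = (x - 1)^2 = x^2 - 2*x + 1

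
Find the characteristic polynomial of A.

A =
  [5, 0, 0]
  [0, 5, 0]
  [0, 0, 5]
x^3 - 15*x^2 + 75*x - 125

Expanding det(x·I − A) (e.g. by cofactor expansion or by noting that A is similar to its Jordan form J, which has the same characteristic polynomial as A) gives
  χ_A(x) = x^3 - 15*x^2 + 75*x - 125
which factors as (x - 5)^3. The eigenvalues (with algebraic multiplicities) are λ = 5 with multiplicity 3.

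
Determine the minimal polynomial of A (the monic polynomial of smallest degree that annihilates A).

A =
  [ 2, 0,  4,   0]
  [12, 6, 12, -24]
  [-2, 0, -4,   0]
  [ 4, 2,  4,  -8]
x^2 + 2*x

The characteristic polynomial is χ_A(x) = x^2*(x + 2)^2, so the eigenvalues are known. The minimal polynomial is
  m_A(x) = Π_λ (x − λ)^{k_λ}
where k_λ is the size of the *largest* Jordan block for λ (equivalently, the smallest k with (A − λI)^k v = 0 for every generalised eigenvector v of λ).

  λ = -2: largest Jordan block has size 1, contributing (x + 2)
  λ = 0: largest Jordan block has size 1, contributing (x − 0)

So m_A(x) = x*(x + 2) = x^2 + 2*x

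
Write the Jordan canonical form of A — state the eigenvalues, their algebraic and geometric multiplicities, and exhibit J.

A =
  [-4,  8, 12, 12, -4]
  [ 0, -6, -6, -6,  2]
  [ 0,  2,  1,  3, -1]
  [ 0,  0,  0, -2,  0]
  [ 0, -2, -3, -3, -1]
J_1(-4) ⊕ J_2(-2) ⊕ J_1(-2) ⊕ J_1(-2)

The characteristic polynomial is
  det(x·I − A) = x^5 + 12*x^4 + 56*x^3 + 128*x^2 + 144*x + 64 = (x + 2)^4*(x + 4)

Eigenvalues and multiplicities (the geometric multiplicity of λ is n − rank(A − λI), which equals the number of Jordan blocks for λ):
  λ = -4: algebraic multiplicity = 1, geometric multiplicity = 1
  λ = -2: algebraic multiplicity = 4, geometric multiplicity = 3

Determining the block sizes for each eigenvalue:
  λ = -4: one block (gm = 1), so the single block has size am = 1 → block sizes [1]
  λ = -2: 3 blocks summing to 4 forces exactly one block of size 2 and the rest size 1 → block sizes [2, 1, 1]

Assembling the blocks gives a Jordan form
J =
  [-4,  0,  0,  0,  0]
  [ 0, -2,  1,  0,  0]
  [ 0,  0, -2,  0,  0]
  [ 0,  0,  0, -2,  0]
  [ 0,  0,  0,  0, -2]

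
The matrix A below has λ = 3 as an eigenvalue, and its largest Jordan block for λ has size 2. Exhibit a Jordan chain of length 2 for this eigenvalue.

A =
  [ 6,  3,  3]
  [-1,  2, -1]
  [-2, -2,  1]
A Jordan chain for λ = 3 of length 2:
v_1 = (3, -1, -2)ᵀ
v_2 = (1, 0, 0)ᵀ

Let N = A − (3)·I. We want v_2 with N^2 v_2 = 0 but N^1 v_2 ≠ 0; then v_{j-1} := N · v_j for j = 2, …, 2.

Pick v_2 = (1, 0, 0)ᵀ.
Then v_1 = N · v_2 = (3, -1, -2)ᵀ.

Sanity check: (A − (3)·I) v_1 = (0, 0, 0)ᵀ = 0. ✓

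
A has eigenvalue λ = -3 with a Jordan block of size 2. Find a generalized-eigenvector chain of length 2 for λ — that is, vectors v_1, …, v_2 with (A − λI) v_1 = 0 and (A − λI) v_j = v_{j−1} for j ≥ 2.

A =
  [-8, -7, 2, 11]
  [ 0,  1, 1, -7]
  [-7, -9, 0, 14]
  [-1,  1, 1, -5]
A Jordan chain for λ = -3 of length 2:
v_1 = (-5, 0, -7, -1)ᵀ
v_2 = (1, 0, 0, 0)ᵀ

Let N = A − (-3)·I. We want v_2 with N^2 v_2 = 0 but N^1 v_2 ≠ 0; then v_{j-1} := N · v_j for j = 2, …, 2.

Pick v_2 = (1, 0, 0, 0)ᵀ.
Then v_1 = N · v_2 = (-5, 0, -7, -1)ᵀ.

Sanity check: (A − (-3)·I) v_1 = (0, 0, 0, 0)ᵀ = 0. ✓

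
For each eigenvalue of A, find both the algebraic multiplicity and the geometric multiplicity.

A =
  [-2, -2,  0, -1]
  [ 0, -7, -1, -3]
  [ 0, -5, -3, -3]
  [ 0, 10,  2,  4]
λ = -2: alg = 4, geom = 2

Step 1 — factor the characteristic polynomial to read off the algebraic multiplicities:
  χ_A(x) = (x + 2)^4

Step 2 — compute geometric multiplicities via the rank-nullity identity g(λ) = n − rank(A − λI):
  rank(A − (-2)·I) = 2, so dim ker(A − (-2)·I) = n − 2 = 2

Summary:
  λ = -2: algebraic multiplicity = 4, geometric multiplicity = 2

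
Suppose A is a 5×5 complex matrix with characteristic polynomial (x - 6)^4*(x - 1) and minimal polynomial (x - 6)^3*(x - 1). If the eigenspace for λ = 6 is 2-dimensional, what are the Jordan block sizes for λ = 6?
Block sizes for λ = 6: [3, 1]

Step 1 — from the characteristic polynomial, algebraic multiplicity of λ = 6 is 4. From dim ker(A − (6)·I) = 2, there are exactly 2 Jordan blocks for λ = 6.
Step 2 — from the minimal polynomial, the factor (x − 6)^3 tells us the largest block for λ = 6 has size 3.
Step 3 — with total size 4, 2 blocks, and largest block 3, the block sizes (in nonincreasing order) are [3, 1].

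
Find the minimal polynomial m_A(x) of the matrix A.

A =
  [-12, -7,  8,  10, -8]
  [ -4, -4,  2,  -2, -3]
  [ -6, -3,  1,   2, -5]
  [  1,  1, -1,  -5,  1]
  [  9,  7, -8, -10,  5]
x^3 + 9*x^2 + 27*x + 27

The characteristic polynomial is χ_A(x) = (x + 3)^5, so the eigenvalues are known. The minimal polynomial is
  m_A(x) = Π_λ (x − λ)^{k_λ}
where k_λ is the size of the *largest* Jordan block for λ (equivalently, the smallest k with (A − λI)^k v = 0 for every generalised eigenvector v of λ).

  λ = -3: largest Jordan block has size 3, contributing (x + 3)^3

So m_A(x) = (x + 3)^3 = x^3 + 9*x^2 + 27*x + 27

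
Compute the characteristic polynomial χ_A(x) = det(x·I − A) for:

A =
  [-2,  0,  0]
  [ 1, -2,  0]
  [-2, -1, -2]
x^3 + 6*x^2 + 12*x + 8

Expanding det(x·I − A) (e.g. by cofactor expansion or by noting that A is similar to its Jordan form J, which has the same characteristic polynomial as A) gives
  χ_A(x) = x^3 + 6*x^2 + 12*x + 8
which factors as (x + 2)^3. The eigenvalues (with algebraic multiplicities) are λ = -2 with multiplicity 3.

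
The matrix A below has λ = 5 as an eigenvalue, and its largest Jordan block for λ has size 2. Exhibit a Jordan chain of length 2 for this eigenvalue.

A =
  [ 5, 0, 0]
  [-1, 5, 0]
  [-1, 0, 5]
A Jordan chain for λ = 5 of length 2:
v_1 = (0, -1, -1)ᵀ
v_2 = (1, 0, 0)ᵀ

Let N = A − (5)·I. We want v_2 with N^2 v_2 = 0 but N^1 v_2 ≠ 0; then v_{j-1} := N · v_j for j = 2, …, 2.

Pick v_2 = (1, 0, 0)ᵀ.
Then v_1 = N · v_2 = (0, -1, -1)ᵀ.

Sanity check: (A − (5)·I) v_1 = (0, 0, 0)ᵀ = 0. ✓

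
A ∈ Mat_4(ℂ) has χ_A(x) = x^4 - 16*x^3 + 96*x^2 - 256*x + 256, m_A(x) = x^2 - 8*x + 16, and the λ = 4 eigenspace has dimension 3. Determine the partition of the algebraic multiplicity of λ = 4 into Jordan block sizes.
Block sizes for λ = 4: [2, 1, 1]

Step 1 — from the characteristic polynomial, algebraic multiplicity of λ = 4 is 4. From dim ker(A − (4)·I) = 3, there are exactly 3 Jordan blocks for λ = 4.
Step 2 — from the minimal polynomial, the factor (x − 4)^2 tells us the largest block for λ = 4 has size 2.
Step 3 — with total size 4, 3 blocks, and largest block 2, the block sizes (in nonincreasing order) are [2, 1, 1].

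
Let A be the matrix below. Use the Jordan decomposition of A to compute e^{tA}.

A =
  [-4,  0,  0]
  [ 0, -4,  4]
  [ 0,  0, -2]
e^{tA} =
  [exp(-4*t), 0, 0]
  [0, exp(-4*t), 2*exp(-2*t) - 2*exp(-4*t)]
  [0, 0, exp(-2*t)]

Strategy: write A = P · J · P⁻¹ where J is a Jordan canonical form, so e^{tA} = P · e^{tJ} · P⁻¹, and e^{tJ} can be computed block-by-block.

A has Jordan form
J =
  [-4,  0,  0]
  [ 0, -4,  0]
  [ 0,  0, -2]
(up to reordering of blocks).

Per-block formulas:
  For a 1×1 block at λ = -2: exp(t · [-2]) = [e^(-2t)].
  For a 1×1 block at λ = -4: exp(t · [-4]) = [e^(-4t)].

After assembling e^{tJ} and conjugating by P, we get:

e^{tA} =
  [exp(-4*t), 0, 0]
  [0, exp(-4*t), 2*exp(-2*t) - 2*exp(-4*t)]
  [0, 0, exp(-2*t)]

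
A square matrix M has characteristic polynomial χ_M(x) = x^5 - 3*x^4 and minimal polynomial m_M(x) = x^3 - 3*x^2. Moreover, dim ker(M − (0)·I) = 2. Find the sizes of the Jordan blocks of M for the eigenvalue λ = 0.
Block sizes for λ = 0: [2, 2]

Step 1 — from the characteristic polynomial, algebraic multiplicity of λ = 0 is 4. From dim ker(M − (0)·I) = 2, there are exactly 2 Jordan blocks for λ = 0.
Step 2 — from the minimal polynomial, the factor (x − 0)^2 tells us the largest block for λ = 0 has size 2.
Step 3 — with total size 4, 2 blocks, and largest block 2, the block sizes (in nonincreasing order) are [2, 2].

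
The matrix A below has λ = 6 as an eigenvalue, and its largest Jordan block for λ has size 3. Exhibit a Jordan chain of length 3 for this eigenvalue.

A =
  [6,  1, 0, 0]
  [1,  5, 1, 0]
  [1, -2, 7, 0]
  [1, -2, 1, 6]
A Jordan chain for λ = 6 of length 3:
v_1 = (1, 0, -1, -1)ᵀ
v_2 = (0, 1, 1, 1)ᵀ
v_3 = (1, 0, 0, 0)ᵀ

Let N = A − (6)·I. We want v_3 with N^3 v_3 = 0 but N^2 v_3 ≠ 0; then v_{j-1} := N · v_j for j = 3, …, 2.

Pick v_3 = (1, 0, 0, 0)ᵀ.
Then v_2 = N · v_3 = (0, 1, 1, 1)ᵀ.
Then v_1 = N · v_2 = (1, 0, -1, -1)ᵀ.

Sanity check: (A − (6)·I) v_1 = (0, 0, 0, 0)ᵀ = 0. ✓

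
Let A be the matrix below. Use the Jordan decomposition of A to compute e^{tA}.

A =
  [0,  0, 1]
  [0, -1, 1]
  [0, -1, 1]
e^{tA} =
  [1, -t^2/2, t^2/2 + t]
  [0, 1 - t, t]
  [0, -t, t + 1]

Strategy: write A = P · J · P⁻¹ where J is a Jordan canonical form, so e^{tA} = P · e^{tJ} · P⁻¹, and e^{tJ} can be computed block-by-block.

A has Jordan form
J =
  [0, 1, 0]
  [0, 0, 1]
  [0, 0, 0]
(up to reordering of blocks).

Per-block formulas:
  For a 3×3 Jordan block J_3(0): exp(t · J_3(0)) = e^(0t)·(I + t·N + (t^2/2)·N^2), where N is the 3×3 nilpotent shift.

After assembling e^{tJ} and conjugating by P, we get:

e^{tA} =
  [1, -t^2/2, t^2/2 + t]
  [0, 1 - t, t]
  [0, -t, t + 1]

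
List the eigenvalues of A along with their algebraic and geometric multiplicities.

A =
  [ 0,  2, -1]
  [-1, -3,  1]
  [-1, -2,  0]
λ = -1: alg = 3, geom = 2

Step 1 — factor the characteristic polynomial to read off the algebraic multiplicities:
  χ_A(x) = (x + 1)^3

Step 2 — compute geometric multiplicities via the rank-nullity identity g(λ) = n − rank(A − λI):
  rank(A − (-1)·I) = 1, so dim ker(A − (-1)·I) = n − 1 = 2

Summary:
  λ = -1: algebraic multiplicity = 3, geometric multiplicity = 2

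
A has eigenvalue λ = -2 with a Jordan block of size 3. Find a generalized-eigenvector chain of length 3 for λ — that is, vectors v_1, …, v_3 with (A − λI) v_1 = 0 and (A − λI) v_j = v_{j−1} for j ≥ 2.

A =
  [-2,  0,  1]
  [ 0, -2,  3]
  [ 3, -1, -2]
A Jordan chain for λ = -2 of length 3:
v_1 = (3, 9, 0)ᵀ
v_2 = (0, 0, 3)ᵀ
v_3 = (1, 0, 0)ᵀ

Let N = A − (-2)·I. We want v_3 with N^3 v_3 = 0 but N^2 v_3 ≠ 0; then v_{j-1} := N · v_j for j = 3, …, 2.

Pick v_3 = (1, 0, 0)ᵀ.
Then v_2 = N · v_3 = (0, 0, 3)ᵀ.
Then v_1 = N · v_2 = (3, 9, 0)ᵀ.

Sanity check: (A − (-2)·I) v_1 = (0, 0, 0)ᵀ = 0. ✓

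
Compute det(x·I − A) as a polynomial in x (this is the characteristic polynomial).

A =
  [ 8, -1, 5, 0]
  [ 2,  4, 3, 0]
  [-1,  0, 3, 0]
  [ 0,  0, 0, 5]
x^4 - 20*x^3 + 150*x^2 - 500*x + 625

Expanding det(x·I − A) (e.g. by cofactor expansion or by noting that A is similar to its Jordan form J, which has the same characteristic polynomial as A) gives
  χ_A(x) = x^4 - 20*x^3 + 150*x^2 - 500*x + 625
which factors as (x - 5)^4. The eigenvalues (with algebraic multiplicities) are λ = 5 with multiplicity 4.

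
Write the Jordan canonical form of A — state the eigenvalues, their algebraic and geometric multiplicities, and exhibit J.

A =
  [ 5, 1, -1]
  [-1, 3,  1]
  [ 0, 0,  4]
J_2(4) ⊕ J_1(4)

The characteristic polynomial is
  det(x·I − A) = x^3 - 12*x^2 + 48*x - 64 = (x - 4)^3

Eigenvalues and multiplicities (the geometric multiplicity of λ is n − rank(A − λI), which equals the number of Jordan blocks for λ):
  λ = 4: algebraic multiplicity = 3, geometric multiplicity = 2

Determining the block sizes for each eigenvalue:
  λ = 4: 2 blocks summing to 3 forces exactly one block of size 2 and the rest size 1 → block sizes [2, 1]

Assembling the blocks gives a Jordan form
J =
  [4, 1, 0]
  [0, 4, 0]
  [0, 0, 4]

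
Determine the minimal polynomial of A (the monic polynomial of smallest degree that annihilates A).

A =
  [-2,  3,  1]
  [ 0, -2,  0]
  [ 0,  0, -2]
x^2 + 4*x + 4

The characteristic polynomial is χ_A(x) = (x + 2)^3, so the eigenvalues are known. The minimal polynomial is
  m_A(x) = Π_λ (x − λ)^{k_λ}
where k_λ is the size of the *largest* Jordan block for λ (equivalently, the smallest k with (A − λI)^k v = 0 for every generalised eigenvector v of λ).

  λ = -2: largest Jordan block has size 2, contributing (x + 2)^2

So m_A(x) = (x + 2)^2 = x^2 + 4*x + 4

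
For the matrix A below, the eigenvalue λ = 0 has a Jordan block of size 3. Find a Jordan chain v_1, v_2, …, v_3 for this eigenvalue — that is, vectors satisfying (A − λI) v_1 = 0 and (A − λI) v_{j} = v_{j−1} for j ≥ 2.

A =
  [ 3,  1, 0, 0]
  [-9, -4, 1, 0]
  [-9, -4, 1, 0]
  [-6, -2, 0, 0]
A Jordan chain for λ = 0 of length 3:
v_1 = (-1, 3, 3, 2)ᵀ
v_2 = (1, -4, -4, -2)ᵀ
v_3 = (0, 1, 0, 0)ᵀ

Let N = A − (0)·I. We want v_3 with N^3 v_3 = 0 but N^2 v_3 ≠ 0; then v_{j-1} := N · v_j for j = 3, …, 2.

Pick v_3 = (0, 1, 0, 0)ᵀ.
Then v_2 = N · v_3 = (1, -4, -4, -2)ᵀ.
Then v_1 = N · v_2 = (-1, 3, 3, 2)ᵀ.

Sanity check: (A − (0)·I) v_1 = (0, 0, 0, 0)ᵀ = 0. ✓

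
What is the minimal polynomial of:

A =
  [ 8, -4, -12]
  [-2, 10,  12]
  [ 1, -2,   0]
x^2 - 12*x + 36

The characteristic polynomial is χ_A(x) = (x - 6)^3, so the eigenvalues are known. The minimal polynomial is
  m_A(x) = Π_λ (x − λ)^{k_λ}
where k_λ is the size of the *largest* Jordan block for λ (equivalently, the smallest k with (A − λI)^k v = 0 for every generalised eigenvector v of λ).

  λ = 6: largest Jordan block has size 2, contributing (x − 6)^2

So m_A(x) = (x - 6)^2 = x^2 - 12*x + 36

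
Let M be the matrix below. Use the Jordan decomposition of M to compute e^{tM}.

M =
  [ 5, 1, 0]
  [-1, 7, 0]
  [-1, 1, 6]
e^{tM} =
  [-t*exp(6*t) + exp(6*t), t*exp(6*t), 0]
  [-t*exp(6*t), t*exp(6*t) + exp(6*t), 0]
  [-t*exp(6*t), t*exp(6*t), exp(6*t)]

Strategy: write M = P · J · P⁻¹ where J is a Jordan canonical form, so e^{tM} = P · e^{tJ} · P⁻¹, and e^{tJ} can be computed block-by-block.

M has Jordan form
J =
  [6, 1, 0]
  [0, 6, 0]
  [0, 0, 6]
(up to reordering of blocks).

Per-block formulas:
  For a 2×2 Jordan block J_2(6): exp(t · J_2(6)) = e^(6t)·(I + t·N), where N is the 2×2 nilpotent shift.
  For a 1×1 block at λ = 6: exp(t · [6]) = [e^(6t)].

After assembling e^{tJ} and conjugating by P, we get:

e^{tM} =
  [-t*exp(6*t) + exp(6*t), t*exp(6*t), 0]
  [-t*exp(6*t), t*exp(6*t) + exp(6*t), 0]
  [-t*exp(6*t), t*exp(6*t), exp(6*t)]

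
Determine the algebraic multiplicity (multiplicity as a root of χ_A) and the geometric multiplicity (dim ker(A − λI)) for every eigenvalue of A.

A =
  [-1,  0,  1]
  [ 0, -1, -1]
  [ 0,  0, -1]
λ = -1: alg = 3, geom = 2

Step 1 — factor the characteristic polynomial to read off the algebraic multiplicities:
  χ_A(x) = (x + 1)^3

Step 2 — compute geometric multiplicities via the rank-nullity identity g(λ) = n − rank(A − λI):
  rank(A − (-1)·I) = 1, so dim ker(A − (-1)·I) = n − 1 = 2

Summary:
  λ = -1: algebraic multiplicity = 3, geometric multiplicity = 2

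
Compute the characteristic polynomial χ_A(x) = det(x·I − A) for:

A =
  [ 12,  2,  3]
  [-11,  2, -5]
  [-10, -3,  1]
x^3 - 15*x^2 + 75*x - 125

Expanding det(x·I − A) (e.g. by cofactor expansion or by noting that A is similar to its Jordan form J, which has the same characteristic polynomial as A) gives
  χ_A(x) = x^3 - 15*x^2 + 75*x - 125
which factors as (x - 5)^3. The eigenvalues (with algebraic multiplicities) are λ = 5 with multiplicity 3.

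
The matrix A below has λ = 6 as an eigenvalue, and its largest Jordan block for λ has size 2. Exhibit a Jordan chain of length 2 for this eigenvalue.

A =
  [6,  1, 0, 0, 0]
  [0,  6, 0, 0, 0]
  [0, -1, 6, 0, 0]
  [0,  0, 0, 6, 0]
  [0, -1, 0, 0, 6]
A Jordan chain for λ = 6 of length 2:
v_1 = (1, 0, -1, 0, -1)ᵀ
v_2 = (0, 1, 0, 0, 0)ᵀ

Let N = A − (6)·I. We want v_2 with N^2 v_2 = 0 but N^1 v_2 ≠ 0; then v_{j-1} := N · v_j for j = 2, …, 2.

Pick v_2 = (0, 1, 0, 0, 0)ᵀ.
Then v_1 = N · v_2 = (1, 0, -1, 0, -1)ᵀ.

Sanity check: (A − (6)·I) v_1 = (0, 0, 0, 0, 0)ᵀ = 0. ✓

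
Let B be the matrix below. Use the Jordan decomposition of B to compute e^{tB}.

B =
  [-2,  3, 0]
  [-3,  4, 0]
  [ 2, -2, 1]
e^{tB} =
  [-3*t*exp(t) + exp(t), 3*t*exp(t), 0]
  [-3*t*exp(t), 3*t*exp(t) + exp(t), 0]
  [2*t*exp(t), -2*t*exp(t), exp(t)]

Strategy: write B = P · J · P⁻¹ where J is a Jordan canonical form, so e^{tB} = P · e^{tJ} · P⁻¹, and e^{tJ} can be computed block-by-block.

B has Jordan form
J =
  [1, 1, 0]
  [0, 1, 0]
  [0, 0, 1]
(up to reordering of blocks).

Per-block formulas:
  For a 1×1 block at λ = 1: exp(t · [1]) = [e^(1t)].
  For a 2×2 Jordan block J_2(1): exp(t · J_2(1)) = e^(1t)·(I + t·N), where N is the 2×2 nilpotent shift.

After assembling e^{tJ} and conjugating by P, we get:

e^{tB} =
  [-3*t*exp(t) + exp(t), 3*t*exp(t), 0]
  [-3*t*exp(t), 3*t*exp(t) + exp(t), 0]
  [2*t*exp(t), -2*t*exp(t), exp(t)]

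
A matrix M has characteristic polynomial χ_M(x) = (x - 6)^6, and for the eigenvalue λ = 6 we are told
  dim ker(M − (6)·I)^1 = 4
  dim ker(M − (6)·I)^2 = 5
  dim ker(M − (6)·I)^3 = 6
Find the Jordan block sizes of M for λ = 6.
Block sizes for λ = 6: [3, 1, 1, 1]

From the dimensions of kernels of powers, the number of Jordan blocks of size at least j is d_j − d_{j−1} where d_j = dim ker(N^j) (with d_0 = 0). Computing the differences gives [4, 1, 1].
The number of blocks of size exactly k is (#blocks of size ≥ k) − (#blocks of size ≥ k + 1), so the partition is: 3 block(s) of size 1, 1 block(s) of size 3.
In nonincreasing order the block sizes are [3, 1, 1, 1].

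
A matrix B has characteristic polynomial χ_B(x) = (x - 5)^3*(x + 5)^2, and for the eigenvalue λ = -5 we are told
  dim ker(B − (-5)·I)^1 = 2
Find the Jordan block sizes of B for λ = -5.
Block sizes for λ = -5: [1, 1]

From the dimensions of kernels of powers, the number of Jordan blocks of size at least j is d_j − d_{j−1} where d_j = dim ker(N^j) (with d_0 = 0). Computing the differences gives [2].
The number of blocks of size exactly k is (#blocks of size ≥ k) − (#blocks of size ≥ k + 1), so the partition is: 2 block(s) of size 1.
In nonincreasing order the block sizes are [1, 1].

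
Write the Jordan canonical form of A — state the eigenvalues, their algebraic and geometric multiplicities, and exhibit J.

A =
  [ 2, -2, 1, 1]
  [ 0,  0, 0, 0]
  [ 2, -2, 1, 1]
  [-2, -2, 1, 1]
J_1(0) ⊕ J_1(0) ⊕ J_2(2)

The characteristic polynomial is
  det(x·I − A) = x^4 - 4*x^3 + 4*x^2 = x^2*(x - 2)^2

Eigenvalues and multiplicities (the geometric multiplicity of λ is n − rank(A − λI), which equals the number of Jordan blocks for λ):
  λ = 0: algebraic multiplicity = 2, geometric multiplicity = 2
  λ = 2: algebraic multiplicity = 2, geometric multiplicity = 1

Determining the block sizes for each eigenvalue:
  λ = 0: gm = am = 2, so every block has size 1 → block sizes [1, 1]
  λ = 2: one block (gm = 1), so the single block has size am = 2 → block sizes [2]

Assembling the blocks gives a Jordan form
J =
  [0, 0, 0, 0]
  [0, 0, 0, 0]
  [0, 0, 2, 1]
  [0, 0, 0, 2]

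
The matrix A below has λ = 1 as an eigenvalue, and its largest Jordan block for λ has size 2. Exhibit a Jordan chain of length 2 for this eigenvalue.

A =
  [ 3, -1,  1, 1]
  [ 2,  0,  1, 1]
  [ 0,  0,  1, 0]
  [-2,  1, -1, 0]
A Jordan chain for λ = 1 of length 2:
v_1 = (2, 2, 0, -2)ᵀ
v_2 = (1, 0, 0, 0)ᵀ

Let N = A − (1)·I. We want v_2 with N^2 v_2 = 0 but N^1 v_2 ≠ 0; then v_{j-1} := N · v_j for j = 2, …, 2.

Pick v_2 = (1, 0, 0, 0)ᵀ.
Then v_1 = N · v_2 = (2, 2, 0, -2)ᵀ.

Sanity check: (A − (1)·I) v_1 = (0, 0, 0, 0)ᵀ = 0. ✓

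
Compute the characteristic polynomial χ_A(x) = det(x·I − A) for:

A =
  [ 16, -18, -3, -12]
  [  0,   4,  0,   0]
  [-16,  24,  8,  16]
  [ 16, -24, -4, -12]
x^4 - 16*x^3 + 96*x^2 - 256*x + 256

Expanding det(x·I − A) (e.g. by cofactor expansion or by noting that A is similar to its Jordan form J, which has the same characteristic polynomial as A) gives
  χ_A(x) = x^4 - 16*x^3 + 96*x^2 - 256*x + 256
which factors as (x - 4)^4. The eigenvalues (with algebraic multiplicities) are λ = 4 with multiplicity 4.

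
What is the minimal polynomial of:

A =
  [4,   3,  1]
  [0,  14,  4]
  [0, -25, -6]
x^3 - 12*x^2 + 48*x - 64

The characteristic polynomial is χ_A(x) = (x - 4)^3, so the eigenvalues are known. The minimal polynomial is
  m_A(x) = Π_λ (x − λ)^{k_λ}
where k_λ is the size of the *largest* Jordan block for λ (equivalently, the smallest k with (A − λI)^k v = 0 for every generalised eigenvector v of λ).

  λ = 4: largest Jordan block has size 3, contributing (x − 4)^3

So m_A(x) = (x - 4)^3 = x^3 - 12*x^2 + 48*x - 64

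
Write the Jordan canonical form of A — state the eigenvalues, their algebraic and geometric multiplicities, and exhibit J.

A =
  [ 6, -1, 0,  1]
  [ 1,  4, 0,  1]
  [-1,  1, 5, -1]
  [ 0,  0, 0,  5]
J_2(5) ⊕ J_1(5) ⊕ J_1(5)

The characteristic polynomial is
  det(x·I − A) = x^4 - 20*x^3 + 150*x^2 - 500*x + 625 = (x - 5)^4

Eigenvalues and multiplicities (the geometric multiplicity of λ is n − rank(A − λI), which equals the number of Jordan blocks for λ):
  λ = 5: algebraic multiplicity = 4, geometric multiplicity = 3

Determining the block sizes for each eigenvalue:
  λ = 5: 3 blocks summing to 4 forces exactly one block of size 2 and the rest size 1 → block sizes [2, 1, 1]

Assembling the blocks gives a Jordan form
J =
  [5, 1, 0, 0]
  [0, 5, 0, 0]
  [0, 0, 5, 0]
  [0, 0, 0, 5]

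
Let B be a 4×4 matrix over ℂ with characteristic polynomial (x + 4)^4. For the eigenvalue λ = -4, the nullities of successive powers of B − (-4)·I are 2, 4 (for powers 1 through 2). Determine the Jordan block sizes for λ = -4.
Block sizes for λ = -4: [2, 2]

From the dimensions of kernels of powers, the number of Jordan blocks of size at least j is d_j − d_{j−1} where d_j = dim ker(N^j) (with d_0 = 0). Computing the differences gives [2, 2].
The number of blocks of size exactly k is (#blocks of size ≥ k) − (#blocks of size ≥ k + 1), so the partition is: 2 block(s) of size 2.
In nonincreasing order the block sizes are [2, 2].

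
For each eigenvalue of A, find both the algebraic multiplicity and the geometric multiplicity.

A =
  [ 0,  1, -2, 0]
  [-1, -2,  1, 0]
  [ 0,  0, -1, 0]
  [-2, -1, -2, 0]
λ = -1: alg = 3, geom = 1; λ = 0: alg = 1, geom = 1

Step 1 — factor the characteristic polynomial to read off the algebraic multiplicities:
  χ_A(x) = x*(x + 1)^3

Step 2 — compute geometric multiplicities via the rank-nullity identity g(λ) = n − rank(A − λI):
  rank(A − (-1)·I) = 3, so dim ker(A − (-1)·I) = n − 3 = 1
  rank(A − (0)·I) = 3, so dim ker(A − (0)·I) = n − 3 = 1

Summary:
  λ = -1: algebraic multiplicity = 3, geometric multiplicity = 1
  λ = 0: algebraic multiplicity = 1, geometric multiplicity = 1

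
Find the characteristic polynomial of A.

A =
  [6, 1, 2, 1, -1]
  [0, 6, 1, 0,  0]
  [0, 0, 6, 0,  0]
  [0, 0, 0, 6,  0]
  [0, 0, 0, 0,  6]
x^5 - 30*x^4 + 360*x^3 - 2160*x^2 + 6480*x - 7776

Expanding det(x·I − A) (e.g. by cofactor expansion or by noting that A is similar to its Jordan form J, which has the same characteristic polynomial as A) gives
  χ_A(x) = x^5 - 30*x^4 + 360*x^3 - 2160*x^2 + 6480*x - 7776
which factors as (x - 6)^5. The eigenvalues (with algebraic multiplicities) are λ = 6 with multiplicity 5.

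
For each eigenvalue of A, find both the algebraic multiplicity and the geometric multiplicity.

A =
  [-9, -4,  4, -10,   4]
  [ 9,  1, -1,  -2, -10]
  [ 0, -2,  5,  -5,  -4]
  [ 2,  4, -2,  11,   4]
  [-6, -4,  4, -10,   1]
λ = -3: alg = 1, geom = 1; λ = 3: alg = 4, geom = 2

Step 1 — factor the characteristic polynomial to read off the algebraic multiplicities:
  χ_A(x) = (x - 3)^4*(x + 3)

Step 2 — compute geometric multiplicities via the rank-nullity identity g(λ) = n − rank(A − λI):
  rank(A − (-3)·I) = 4, so dim ker(A − (-3)·I) = n − 4 = 1
  rank(A − (3)·I) = 3, so dim ker(A − (3)·I) = n − 3 = 2

Summary:
  λ = -3: algebraic multiplicity = 1, geometric multiplicity = 1
  λ = 3: algebraic multiplicity = 4, geometric multiplicity = 2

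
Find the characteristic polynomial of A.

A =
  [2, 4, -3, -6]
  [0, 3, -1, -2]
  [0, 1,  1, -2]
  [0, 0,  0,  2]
x^4 - 8*x^3 + 24*x^2 - 32*x + 16

Expanding det(x·I − A) (e.g. by cofactor expansion or by noting that A is similar to its Jordan form J, which has the same characteristic polynomial as A) gives
  χ_A(x) = x^4 - 8*x^3 + 24*x^2 - 32*x + 16
which factors as (x - 2)^4. The eigenvalues (with algebraic multiplicities) are λ = 2 with multiplicity 4.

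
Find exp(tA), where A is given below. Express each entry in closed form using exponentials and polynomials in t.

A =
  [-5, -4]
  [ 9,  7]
e^{tA} =
  [-6*t*exp(t) + exp(t), -4*t*exp(t)]
  [9*t*exp(t), 6*t*exp(t) + exp(t)]

Strategy: write A = P · J · P⁻¹ where J is a Jordan canonical form, so e^{tA} = P · e^{tJ} · P⁻¹, and e^{tJ} can be computed block-by-block.

A has Jordan form
J =
  [1, 1]
  [0, 1]
(up to reordering of blocks).

Per-block formulas:
  For a 2×2 Jordan block J_2(1): exp(t · J_2(1)) = e^(1t)·(I + t·N), where N is the 2×2 nilpotent shift.

After assembling e^{tJ} and conjugating by P, we get:

e^{tA} =
  [-6*t*exp(t) + exp(t), -4*t*exp(t)]
  [9*t*exp(t), 6*t*exp(t) + exp(t)]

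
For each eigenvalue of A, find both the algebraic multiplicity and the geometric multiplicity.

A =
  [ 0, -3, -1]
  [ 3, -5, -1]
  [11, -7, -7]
λ = -4: alg = 3, geom = 1

Step 1 — factor the characteristic polynomial to read off the algebraic multiplicities:
  χ_A(x) = (x + 4)^3

Step 2 — compute geometric multiplicities via the rank-nullity identity g(λ) = n − rank(A − λI):
  rank(A − (-4)·I) = 2, so dim ker(A − (-4)·I) = n − 2 = 1

Summary:
  λ = -4: algebraic multiplicity = 3, geometric multiplicity = 1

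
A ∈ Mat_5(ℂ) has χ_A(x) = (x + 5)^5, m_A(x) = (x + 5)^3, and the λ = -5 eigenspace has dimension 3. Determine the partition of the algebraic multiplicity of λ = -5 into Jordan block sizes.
Block sizes for λ = -5: [3, 1, 1]

Step 1 — from the characteristic polynomial, algebraic multiplicity of λ = -5 is 5. From dim ker(A − (-5)·I) = 3, there are exactly 3 Jordan blocks for λ = -5.
Step 2 — from the minimal polynomial, the factor (x + 5)^3 tells us the largest block for λ = -5 has size 3.
Step 3 — with total size 5, 3 blocks, and largest block 3, the block sizes (in nonincreasing order) are [3, 1, 1].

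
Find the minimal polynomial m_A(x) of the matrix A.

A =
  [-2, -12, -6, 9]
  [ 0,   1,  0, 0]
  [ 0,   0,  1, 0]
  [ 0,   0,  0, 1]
x^2 + x - 2

The characteristic polynomial is χ_A(x) = (x - 1)^3*(x + 2), so the eigenvalues are known. The minimal polynomial is
  m_A(x) = Π_λ (x − λ)^{k_λ}
where k_λ is the size of the *largest* Jordan block for λ (equivalently, the smallest k with (A − λI)^k v = 0 for every generalised eigenvector v of λ).

  λ = -2: largest Jordan block has size 1, contributing (x + 2)
  λ = 1: largest Jordan block has size 1, contributing (x − 1)

So m_A(x) = (x - 1)*(x + 2) = x^2 + x - 2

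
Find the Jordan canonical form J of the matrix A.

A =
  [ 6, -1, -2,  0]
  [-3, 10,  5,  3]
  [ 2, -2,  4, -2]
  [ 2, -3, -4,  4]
J_3(6) ⊕ J_1(6)

The characteristic polynomial is
  det(x·I − A) = x^4 - 24*x^3 + 216*x^2 - 864*x + 1296 = (x - 6)^4

Eigenvalues and multiplicities (the geometric multiplicity of λ is n − rank(A − λI), which equals the number of Jordan blocks for λ):
  λ = 6: algebraic multiplicity = 4, geometric multiplicity = 2

Determining the block sizes for each eigenvalue:
  λ = 6: with am = 4 and gm = 2, the partition is not yet determined (e.g. several partitions of 4 into 2 parts exist). Let N = A − (6)·I. Computing rank(N^1) = 2, rank(N^2) = 1, rank(N^3) = 0; the number of blocks of size ≥ j is rank(N^{j−1}) − rank(N^j), giving [2, 1, 1]. So we have 1 block(s) of size 3, 1 block(s) of size 1 → block sizes [3, 1]

Assembling the blocks gives a Jordan form
J =
  [6, 1, 0, 0]
  [0, 6, 1, 0]
  [0, 0, 6, 0]
  [0, 0, 0, 6]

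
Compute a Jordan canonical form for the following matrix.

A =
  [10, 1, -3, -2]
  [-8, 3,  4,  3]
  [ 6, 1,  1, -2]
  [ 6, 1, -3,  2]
J_3(4) ⊕ J_1(4)

The characteristic polynomial is
  det(x·I − A) = x^4 - 16*x^3 + 96*x^2 - 256*x + 256 = (x - 4)^4

Eigenvalues and multiplicities (the geometric multiplicity of λ is n − rank(A − λI), which equals the number of Jordan blocks for λ):
  λ = 4: algebraic multiplicity = 4, geometric multiplicity = 2

Determining the block sizes for each eigenvalue:
  λ = 4: with am = 4 and gm = 2, the partition is not yet determined (e.g. several partitions of 4 into 2 parts exist). Let N = A − (4)·I. Computing rank(N^1) = 2, rank(N^2) = 1, rank(N^3) = 0; the number of blocks of size ≥ j is rank(N^{j−1}) − rank(N^j), giving [2, 1, 1]. So we have 1 block(s) of size 3, 1 block(s) of size 1 → block sizes [3, 1]

Assembling the blocks gives a Jordan form
J =
  [4, 1, 0, 0]
  [0, 4, 1, 0]
  [0, 0, 4, 0]
  [0, 0, 0, 4]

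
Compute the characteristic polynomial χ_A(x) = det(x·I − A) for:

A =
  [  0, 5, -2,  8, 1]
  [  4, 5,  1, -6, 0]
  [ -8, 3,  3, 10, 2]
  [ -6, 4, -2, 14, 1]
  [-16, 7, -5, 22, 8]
x^5 - 30*x^4 + 360*x^3 - 2160*x^2 + 6480*x - 7776

Expanding det(x·I − A) (e.g. by cofactor expansion or by noting that A is similar to its Jordan form J, which has the same characteristic polynomial as A) gives
  χ_A(x) = x^5 - 30*x^4 + 360*x^3 - 2160*x^2 + 6480*x - 7776
which factors as (x - 6)^5. The eigenvalues (with algebraic multiplicities) are λ = 6 with multiplicity 5.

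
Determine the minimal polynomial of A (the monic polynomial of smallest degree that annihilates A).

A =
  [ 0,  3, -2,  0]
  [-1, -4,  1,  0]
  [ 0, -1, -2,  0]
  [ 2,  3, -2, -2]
x^3 + 6*x^2 + 12*x + 8

The characteristic polynomial is χ_A(x) = (x + 2)^4, so the eigenvalues are known. The minimal polynomial is
  m_A(x) = Π_λ (x − λ)^{k_λ}
where k_λ is the size of the *largest* Jordan block for λ (equivalently, the smallest k with (A − λI)^k v = 0 for every generalised eigenvector v of λ).

  λ = -2: largest Jordan block has size 3, contributing (x + 2)^3

So m_A(x) = (x + 2)^3 = x^3 + 6*x^2 + 12*x + 8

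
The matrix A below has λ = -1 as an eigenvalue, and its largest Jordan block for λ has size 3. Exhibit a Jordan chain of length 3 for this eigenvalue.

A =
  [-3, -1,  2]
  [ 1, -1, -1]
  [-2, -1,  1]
A Jordan chain for λ = -1 of length 3:
v_1 = (-1, 0, -1)ᵀ
v_2 = (-2, 1, -2)ᵀ
v_3 = (1, 0, 0)ᵀ

Let N = A − (-1)·I. We want v_3 with N^3 v_3 = 0 but N^2 v_3 ≠ 0; then v_{j-1} := N · v_j for j = 3, …, 2.

Pick v_3 = (1, 0, 0)ᵀ.
Then v_2 = N · v_3 = (-2, 1, -2)ᵀ.
Then v_1 = N · v_2 = (-1, 0, -1)ᵀ.

Sanity check: (A − (-1)·I) v_1 = (0, 0, 0)ᵀ = 0. ✓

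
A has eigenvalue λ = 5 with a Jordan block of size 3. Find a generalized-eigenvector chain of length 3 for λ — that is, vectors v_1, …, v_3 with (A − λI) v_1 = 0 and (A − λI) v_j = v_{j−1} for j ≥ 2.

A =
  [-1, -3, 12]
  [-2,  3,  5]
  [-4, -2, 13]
A Jordan chain for λ = 5 of length 3:
v_1 = (-6, -4, -4)ᵀ
v_2 = (-6, -2, -4)ᵀ
v_3 = (1, 0, 0)ᵀ

Let N = A − (5)·I. We want v_3 with N^3 v_3 = 0 but N^2 v_3 ≠ 0; then v_{j-1} := N · v_j for j = 3, …, 2.

Pick v_3 = (1, 0, 0)ᵀ.
Then v_2 = N · v_3 = (-6, -2, -4)ᵀ.
Then v_1 = N · v_2 = (-6, -4, -4)ᵀ.

Sanity check: (A − (5)·I) v_1 = (0, 0, 0)ᵀ = 0. ✓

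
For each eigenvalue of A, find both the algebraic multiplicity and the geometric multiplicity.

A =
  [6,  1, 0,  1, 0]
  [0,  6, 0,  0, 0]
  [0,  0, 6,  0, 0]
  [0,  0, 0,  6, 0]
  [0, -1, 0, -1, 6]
λ = 6: alg = 5, geom = 4

Step 1 — factor the characteristic polynomial to read off the algebraic multiplicities:
  χ_A(x) = (x - 6)^5

Step 2 — compute geometric multiplicities via the rank-nullity identity g(λ) = n − rank(A − λI):
  rank(A − (6)·I) = 1, so dim ker(A − (6)·I) = n − 1 = 4

Summary:
  λ = 6: algebraic multiplicity = 5, geometric multiplicity = 4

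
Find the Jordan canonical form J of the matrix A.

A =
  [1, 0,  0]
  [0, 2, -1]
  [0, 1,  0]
J_2(1) ⊕ J_1(1)

The characteristic polynomial is
  det(x·I − A) = x^3 - 3*x^2 + 3*x - 1 = (x - 1)^3

Eigenvalues and multiplicities (the geometric multiplicity of λ is n − rank(A − λI), which equals the number of Jordan blocks for λ):
  λ = 1: algebraic multiplicity = 3, geometric multiplicity = 2

Determining the block sizes for each eigenvalue:
  λ = 1: 2 blocks summing to 3 forces exactly one block of size 2 and the rest size 1 → block sizes [2, 1]

Assembling the blocks gives a Jordan form
J =
  [1, 1, 0]
  [0, 1, 0]
  [0, 0, 1]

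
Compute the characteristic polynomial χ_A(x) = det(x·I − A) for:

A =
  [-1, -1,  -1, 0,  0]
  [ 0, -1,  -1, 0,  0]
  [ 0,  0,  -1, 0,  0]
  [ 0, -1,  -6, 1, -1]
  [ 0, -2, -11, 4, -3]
x^5 + 5*x^4 + 10*x^3 + 10*x^2 + 5*x + 1

Expanding det(x·I − A) (e.g. by cofactor expansion or by noting that A is similar to its Jordan form J, which has the same characteristic polynomial as A) gives
  χ_A(x) = x^5 + 5*x^4 + 10*x^3 + 10*x^2 + 5*x + 1
which factors as (x + 1)^5. The eigenvalues (with algebraic multiplicities) are λ = -1 with multiplicity 5.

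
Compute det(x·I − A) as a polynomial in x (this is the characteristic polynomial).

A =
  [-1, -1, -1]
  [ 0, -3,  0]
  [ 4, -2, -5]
x^3 + 9*x^2 + 27*x + 27

Expanding det(x·I − A) (e.g. by cofactor expansion or by noting that A is similar to its Jordan form J, which has the same characteristic polynomial as A) gives
  χ_A(x) = x^3 + 9*x^2 + 27*x + 27
which factors as (x + 3)^3. The eigenvalues (with algebraic multiplicities) are λ = -3 with multiplicity 3.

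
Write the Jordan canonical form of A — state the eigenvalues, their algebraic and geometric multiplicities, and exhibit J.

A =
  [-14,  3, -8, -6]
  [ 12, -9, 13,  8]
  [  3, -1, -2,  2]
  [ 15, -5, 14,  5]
J_3(-5) ⊕ J_1(-5)

The characteristic polynomial is
  det(x·I − A) = x^4 + 20*x^3 + 150*x^2 + 500*x + 625 = (x + 5)^4

Eigenvalues and multiplicities (the geometric multiplicity of λ is n − rank(A − λI), which equals the number of Jordan blocks for λ):
  λ = -5: algebraic multiplicity = 4, geometric multiplicity = 2

Determining the block sizes for each eigenvalue:
  λ = -5: with am = 4 and gm = 2, the partition is not yet determined (e.g. several partitions of 4 into 2 parts exist). Let N = A − (-5)·I. Computing rank(N^1) = 2, rank(N^2) = 1, rank(N^3) = 0; the number of blocks of size ≥ j is rank(N^{j−1}) − rank(N^j), giving [2, 1, 1]. So we have 1 block(s) of size 3, 1 block(s) of size 1 → block sizes [3, 1]

Assembling the blocks gives a Jordan form
J =
  [-5,  1,  0,  0]
  [ 0, -5,  1,  0]
  [ 0,  0, -5,  0]
  [ 0,  0,  0, -5]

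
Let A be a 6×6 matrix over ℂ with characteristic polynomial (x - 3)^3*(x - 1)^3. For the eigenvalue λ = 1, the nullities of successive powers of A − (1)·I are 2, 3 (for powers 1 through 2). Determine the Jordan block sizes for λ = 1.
Block sizes for λ = 1: [2, 1]

From the dimensions of kernels of powers, the number of Jordan blocks of size at least j is d_j − d_{j−1} where d_j = dim ker(N^j) (with d_0 = 0). Computing the differences gives [2, 1].
The number of blocks of size exactly k is (#blocks of size ≥ k) − (#blocks of size ≥ k + 1), so the partition is: 1 block(s) of size 1, 1 block(s) of size 2.
In nonincreasing order the block sizes are [2, 1].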